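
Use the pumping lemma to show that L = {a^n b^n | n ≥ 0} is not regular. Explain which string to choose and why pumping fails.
Language: L = {a^n b^n | n ≥ 0} (equal numbers of a's followed by b's)
Step 1: Assume for contradiction that L is regular, with pumping length p.
Step 2: Choose s = a^p b^p. Then s ∈ L (it has p a's followed by p b's) and |s| ≥ p.
Step 3: Consider any decomposition s = xyz with |xy| ≤ p and |y| > 0. Since |xy| ≤ p and the first p symbols of s are all a's, y = a^k for some k with 1 ≤ k ≤ p.
Step 4: Pumping up (i = 2): xy²z = a^(p+k) b^p, which has more a's than b's, so xy²z ∉ L.
This contradicts the pumping lemma, so L is not regular.

Final answer: Choose s = a^p b^p. Since |xy| ≤ p, y = a^k with k ≥ 1. Then xy²z = a^(p+k) b^p ∉ L.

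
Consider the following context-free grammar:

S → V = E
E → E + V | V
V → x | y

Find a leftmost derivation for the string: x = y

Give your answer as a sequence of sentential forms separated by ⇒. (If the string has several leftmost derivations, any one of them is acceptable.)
Start with S.
Step 1: the leftmost non-terminal is S; apply S → V = E:  V = E
Step 2: the leftmost non-terminal is V; apply V → x:  x = E
Step 3: the leftmost non-terminal is E; apply E → V:  x = V
Step 4: the leftmost non-terminal is V; apply V → y:  x = y

Final answer: S ⇒ V = E ⇒ x = E ⇒ x = V ⇒ x = y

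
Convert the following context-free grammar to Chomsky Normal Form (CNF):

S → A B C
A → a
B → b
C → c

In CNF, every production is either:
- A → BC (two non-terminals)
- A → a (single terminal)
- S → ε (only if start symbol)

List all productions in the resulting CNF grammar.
The grammar has no ε-productions or unit productions to eliminate.
A → a is already in CNF (single terminal) – keep it.
B → b is already in CNF (single terminal) – keep it.
C → c is already in CNF (single terminal) – keep it.
S → A B C has 3 symbols on the right: break it into binary productions S → A X0, X0 → B C.
Resulting CNF grammar (5 productions): A → a; B → b; C → c; S → A X0; X0 → B C

Final answer: A → a; B → b; C → c; S → A X0; X0 → B C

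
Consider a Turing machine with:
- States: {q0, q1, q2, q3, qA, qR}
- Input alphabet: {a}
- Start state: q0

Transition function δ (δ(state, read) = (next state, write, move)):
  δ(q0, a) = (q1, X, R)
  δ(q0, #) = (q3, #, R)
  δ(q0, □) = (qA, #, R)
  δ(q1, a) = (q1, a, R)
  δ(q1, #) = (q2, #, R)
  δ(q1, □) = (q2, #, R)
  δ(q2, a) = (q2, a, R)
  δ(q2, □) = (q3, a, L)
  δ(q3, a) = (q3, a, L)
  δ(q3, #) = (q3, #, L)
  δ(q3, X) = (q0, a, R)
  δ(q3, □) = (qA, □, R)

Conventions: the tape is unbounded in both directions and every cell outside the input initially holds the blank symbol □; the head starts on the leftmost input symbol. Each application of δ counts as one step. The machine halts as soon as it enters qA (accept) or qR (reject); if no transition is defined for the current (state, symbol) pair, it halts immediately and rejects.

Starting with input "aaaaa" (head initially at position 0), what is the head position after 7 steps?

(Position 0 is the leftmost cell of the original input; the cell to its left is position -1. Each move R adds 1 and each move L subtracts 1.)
Step 0: [q0]aaaaa (head at position 0)
Step 1: δ(q0, a) = (q1, X, R)  ⊢  X[q1]aaaa (head at position 1)
Step 2: δ(q1, a) = (q1, a, R)  ⊢  Xa[q1]aaa (head at position 2)
Step 3: δ(q1, a) = (q1, a, R)  ⊢  Xaa[q1]aa (head at position 3)
Step 4: δ(q1, a) = (q1, a, R)  ⊢  Xaaa[q1]a (head at position 4)
Step 5: δ(q1, a) = (q1, a, R)  ⊢  Xaaaa[q1]□ (head at position 5)
Step 6: δ(q1, □) = (q2, #, R)  ⊢  Xaaaa#[q2]□ (head at position 6)
Step 7: δ(q2, □) = (q3, a, L)  ⊢  Xaaaa[q3]#a (head at position 5)
Head position after 7 steps: 5

Final answer: Position 5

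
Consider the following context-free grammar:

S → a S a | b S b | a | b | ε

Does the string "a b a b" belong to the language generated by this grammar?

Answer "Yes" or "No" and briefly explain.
Every production places the same symbol at both ends (or yields a single symbol / ε), so every derived string is a palindrome. a b a b reversed is b a b a ≠ a b a b, so it is not a palindrome and cannot be derived (already the first step fails: the string starts with a but ends with b, so neither S → a S a nor S → b S b fits).

Final answer: No - no valid derivation exists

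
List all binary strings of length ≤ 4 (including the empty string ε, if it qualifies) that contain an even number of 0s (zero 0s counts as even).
Checking every binary string of length 0 to 4:
  Length 0: accepted: ε | rejected: (none)
  Length 1: accepted: 1 | rejected: 0
  Length 2: accepted: 00, 11 | rejected: 01, 10
  Length 3: accepted: 001, 010, 100, 111 | rejected: 000, 011, 101, 110
  Length 4: accepted: 0000, 0011, 0101, 0110, 1001, 1010, 1100, 1111 | rejected: 0001, 0010, 0100, 0111, 1000, 1011, 1101, 1110
Total: 16 string(s).

Final answer: ε, 1, 00, 11, 001, 010, 100, 111, 0000, 0011, 0101, 0110, 1001, 1010, 1100, 1111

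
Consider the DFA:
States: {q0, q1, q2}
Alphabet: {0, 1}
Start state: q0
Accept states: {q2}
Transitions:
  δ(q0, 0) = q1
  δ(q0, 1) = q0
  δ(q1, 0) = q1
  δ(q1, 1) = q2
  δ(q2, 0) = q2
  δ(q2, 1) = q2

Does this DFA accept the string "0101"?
Processing string "0101":
  q0 --0--> q1
  q1 --1--> q2
  q2 --0--> q2
  q2 --1--> q2
Final state: q2
Accept states: {q2}
q2 is an accept state, so the string is accepted.

Final answer: Yes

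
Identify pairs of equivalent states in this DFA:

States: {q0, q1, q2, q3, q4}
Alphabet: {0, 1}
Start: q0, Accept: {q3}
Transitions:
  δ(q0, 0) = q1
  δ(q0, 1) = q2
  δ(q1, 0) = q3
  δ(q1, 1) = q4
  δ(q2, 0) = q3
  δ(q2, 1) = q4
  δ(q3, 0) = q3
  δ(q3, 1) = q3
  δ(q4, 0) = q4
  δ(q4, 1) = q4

Using the table-filling algorithm:
Round 0 – mark pairs where exactly one state is accepting: (q0,q3), (q1,q3), (q2,q3), (q3,q4)
Round 1 – newly marked: (q0,q1) [on 0: q1 vs q3, already marked]; (q0,q2) [on 0: q1 vs q3, already marked]; (q1,q4) [on 0: q3 vs q4, already marked]; (q2,q4) [on 0: q3 vs q4, already marked]
Round 2 – newly marked: (q0,q4) [on 0: q1 vs q4, already marked]
No further pairs can be marked.
(q1, q2) unmarked: δ(q1,0)=q3, δ(q2,0)=q3; δ(q1,1)=q4, δ(q2,1)=q4 → equivalent
Equivalent pairs: (q1, q2)

Final answer: Equivalent pairs: (q1, q2)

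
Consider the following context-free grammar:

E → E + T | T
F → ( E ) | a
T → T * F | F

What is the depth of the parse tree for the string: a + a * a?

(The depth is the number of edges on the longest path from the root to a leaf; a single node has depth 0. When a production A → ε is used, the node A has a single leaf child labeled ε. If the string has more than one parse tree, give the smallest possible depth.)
The grammar is unambiguous; the parse tree of a + a * a is:
E → E + T at the root (depth 0).
  Left E (depth 1) → T (2) → F (3) → a (4).
  Right T (depth 1) → T * F; that T (2) → F (3) → a (4); F (2) → a (3).
The longest root-to-leaf paths have 4 edges.
Depth = 4.

Final answer: 4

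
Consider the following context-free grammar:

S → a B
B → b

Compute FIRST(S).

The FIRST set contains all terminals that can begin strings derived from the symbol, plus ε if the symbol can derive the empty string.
S has the single production S → a B, whose right-hand side begins with the terminal a. So FIRST(S) = {a}.

Final answer: {a}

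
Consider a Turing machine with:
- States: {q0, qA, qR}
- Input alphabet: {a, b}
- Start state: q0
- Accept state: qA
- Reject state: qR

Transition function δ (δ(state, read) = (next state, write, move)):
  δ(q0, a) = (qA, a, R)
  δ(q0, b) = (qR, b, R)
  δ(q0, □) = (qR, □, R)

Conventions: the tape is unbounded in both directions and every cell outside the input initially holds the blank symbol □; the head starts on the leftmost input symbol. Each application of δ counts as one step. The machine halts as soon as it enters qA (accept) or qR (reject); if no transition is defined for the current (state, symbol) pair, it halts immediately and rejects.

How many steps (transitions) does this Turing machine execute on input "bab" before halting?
Step 0: [q0]bab (head at position 0)
Step 1: δ(q0, b) = (qR, b, R)  ⊢  b[qR]ab (head at position 1)
The machine is in qR, so it halts and rejects.
Number of transitions executed: 1.

Final answer: 1 steps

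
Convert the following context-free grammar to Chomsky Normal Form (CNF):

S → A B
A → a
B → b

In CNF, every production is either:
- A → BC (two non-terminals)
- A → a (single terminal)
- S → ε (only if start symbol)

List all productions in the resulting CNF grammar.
The grammar has no ε-productions or unit productions to eliminate.
S → A B is already in CNF (two non-terminals) – keep it.
A → a is already in CNF (single terminal) – keep it.
B → b is already in CNF (single terminal) – keep it.
Resulting CNF grammar (3 productions): A → a; B → b; S → A B

Final answer: A → a; B → b; S → A B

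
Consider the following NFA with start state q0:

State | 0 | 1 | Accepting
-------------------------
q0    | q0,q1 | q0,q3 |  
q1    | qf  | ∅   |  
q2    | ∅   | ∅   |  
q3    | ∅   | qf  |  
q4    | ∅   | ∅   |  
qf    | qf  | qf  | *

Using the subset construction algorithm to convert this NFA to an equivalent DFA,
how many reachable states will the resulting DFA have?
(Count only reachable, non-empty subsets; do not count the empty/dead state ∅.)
Start subset: {q0}
{q0}: on 0 → {q0, q1}, on 1 → {q0, q3}
{q0, q1}: on 0 → {q0, q1, qf}, on 1 → {q0, q3}
{q0, q3}: on 0 → {q0, q1}, on 1 → {q0, q3, qf}
{q0, q1, qf}: on 0 → {q0, q1, qf}, on 1 → {q0, q3, qf}
{q0, q3, qf}: on 0 → {q0, q1, qf}, on 1 → {q0, q3, qf}
Reachable non-empty subsets: {q0}, {q0, q1}, {q0, q3}, {q0, q1, qf}, {q0, q3, qf} — 5 in total.

Final answer: 5 states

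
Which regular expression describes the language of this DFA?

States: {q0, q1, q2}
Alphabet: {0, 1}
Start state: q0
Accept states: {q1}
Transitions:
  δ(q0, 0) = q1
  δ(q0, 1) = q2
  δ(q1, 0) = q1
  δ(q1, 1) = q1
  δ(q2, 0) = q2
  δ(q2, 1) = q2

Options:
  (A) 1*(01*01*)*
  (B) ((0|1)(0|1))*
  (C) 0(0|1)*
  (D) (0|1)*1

Testing sample strings against the DFA:
  '01010' -> accepted
  '010' -> accepted
  '0111' -> accepted
  '0110' -> accepted
Checking each option for a counterexample:
  (A) 1*(01*01*)*: ε is rejected by the DFA but matches the regex → eliminated
  (B) ((0|1)(0|1))*: ε is rejected by the DFA but matches the regex → eliminated
  (C) 0(0|1)*: agrees with the DFA on all strings of length ≤ 4
  (D) (0|1)*1: '0' is accepted by the DFA but does not match the regex → eliminated
Only (C) 0(0|1)* is consistent with the DFA.

Final answer: (C) 0(0|1)*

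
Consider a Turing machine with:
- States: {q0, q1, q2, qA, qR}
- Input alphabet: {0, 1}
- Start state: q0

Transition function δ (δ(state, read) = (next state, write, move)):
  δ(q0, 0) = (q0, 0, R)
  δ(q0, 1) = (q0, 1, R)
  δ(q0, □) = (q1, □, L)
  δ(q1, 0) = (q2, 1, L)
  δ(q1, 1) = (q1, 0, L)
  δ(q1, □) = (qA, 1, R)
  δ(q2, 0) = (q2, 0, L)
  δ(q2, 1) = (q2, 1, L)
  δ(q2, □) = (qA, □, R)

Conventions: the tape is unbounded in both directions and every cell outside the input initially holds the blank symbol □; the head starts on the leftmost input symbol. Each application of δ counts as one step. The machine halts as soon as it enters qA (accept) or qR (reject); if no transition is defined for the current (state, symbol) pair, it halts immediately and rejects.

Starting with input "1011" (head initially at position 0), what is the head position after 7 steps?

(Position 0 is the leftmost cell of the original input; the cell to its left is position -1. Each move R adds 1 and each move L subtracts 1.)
Step 0: [q0]1011 (head at position 0)
Step 1: δ(q0, 1) = (q0, 1, R)  ⊢  1[q0]011 (head at position 1)
Step 2: δ(q0, 0) = (q0, 0, R)  ⊢  10[q0]11 (head at position 2)
Step 3: δ(q0, 1) = (q0, 1, R)  ⊢  101[q0]1 (head at position 3)
Step 4: δ(q0, 1) = (q0, 1, R)  ⊢  1011[q0]□ (head at position 4)
Step 5: δ(q0, □) = (q1, □, L)  ⊢  101[q1]1□ (head at position 3)
Step 6: δ(q1, 1) = (q1, 0, L)  ⊢  10[q1]10□ (head at position 2)
Step 7: δ(q1, 1) = (q1, 0, L)  ⊢  1[q1]000□ (head at position 1)
Head position after 7 steps: 1

Final answer: Position 1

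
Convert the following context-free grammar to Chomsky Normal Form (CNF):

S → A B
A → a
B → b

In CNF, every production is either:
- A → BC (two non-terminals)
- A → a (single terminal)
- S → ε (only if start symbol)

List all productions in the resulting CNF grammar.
The grammar has no ε-productions or unit productions to eliminate.
S → A B is already in CNF (two non-terminals) – keep it.
A → a is already in CNF (single terminal) – keep it.
B → b is already in CNF (single terminal) – keep it.
Resulting CNF grammar (3 productions): A → a; B → b; S → A B

Final answer: A → a; B → b; S → A B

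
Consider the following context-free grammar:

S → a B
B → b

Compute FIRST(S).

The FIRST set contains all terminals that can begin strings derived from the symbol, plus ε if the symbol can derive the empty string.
S has the single production S → a B, whose right-hand side begins with the terminal a. So FIRST(S) = {a}.

Final answer: {a}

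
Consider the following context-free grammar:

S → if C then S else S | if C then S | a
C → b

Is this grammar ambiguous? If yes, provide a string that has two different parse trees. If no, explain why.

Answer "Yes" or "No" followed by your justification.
The 'dangling else' can attach to either if. Two leftmost derivations of  if b then if b then a else a:
  (1) S ⇒ if C then S else S ⇒ if b then S else S ⇒ if b then if C then S else S ⇒ if b then if b then S else S ⇒ if b then if b then a else S ⇒ if b then if b then a else a   (else belongs to the outer if)
  (2) S ⇒ if C then S ⇒ if b then S ⇒ if b then if C then S else S ⇒ if b then if b then S else S ⇒ if b then if b then a else S ⇒ if b then if b then a else a   (else belongs to the inner if)
Two distinct parse trees for the same string, so the grammar is ambiguous.

Final answer: Yes - the string 'if b then if b then a else a' has two distinct leftmost derivations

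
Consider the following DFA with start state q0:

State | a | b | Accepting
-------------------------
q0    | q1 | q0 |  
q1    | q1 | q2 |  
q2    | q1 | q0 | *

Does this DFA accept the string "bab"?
Start in q0.
Read 'b': q0 → q0
Read 'a': q0 → q1
Read 'b': q1 → q2
Final state q2 is accepting, so the string is accepted.

Final answer: Yes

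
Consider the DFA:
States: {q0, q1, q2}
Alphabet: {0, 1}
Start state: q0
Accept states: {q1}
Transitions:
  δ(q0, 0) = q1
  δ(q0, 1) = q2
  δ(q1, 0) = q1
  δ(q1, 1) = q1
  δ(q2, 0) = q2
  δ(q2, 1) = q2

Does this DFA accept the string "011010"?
Processing string "011010":
  q0 --0--> q1
  q1 --1--> q1
  q1 --1--> q1
  q1 --0--> q1
  q1 --1--> q1
  q1 --0--> q1
Final state: q1
Accept states: {q1}
q1 is an accept state, so the string is accepted.

Final answer: Yes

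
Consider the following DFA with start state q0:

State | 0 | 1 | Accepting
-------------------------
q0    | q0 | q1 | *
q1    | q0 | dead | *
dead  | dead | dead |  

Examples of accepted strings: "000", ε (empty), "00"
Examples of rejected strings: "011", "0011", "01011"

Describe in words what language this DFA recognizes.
binary strings with no two consecutive 1s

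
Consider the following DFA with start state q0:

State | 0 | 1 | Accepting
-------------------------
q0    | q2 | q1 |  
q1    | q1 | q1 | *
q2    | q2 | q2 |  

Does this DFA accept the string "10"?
Start in q0.
Read '1': q0 → q1
Read '0': q1 → q1
Final state q1 is accepting, so the string is accepted.

Final answer: Yes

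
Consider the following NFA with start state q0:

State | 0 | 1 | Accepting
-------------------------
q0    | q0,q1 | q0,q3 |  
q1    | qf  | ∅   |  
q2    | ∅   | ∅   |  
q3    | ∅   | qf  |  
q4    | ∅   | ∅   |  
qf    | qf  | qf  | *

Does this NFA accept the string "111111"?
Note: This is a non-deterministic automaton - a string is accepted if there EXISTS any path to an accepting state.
Track the set of states the NFA could be in: start {q0}
Read '1': {q0} → {q0, q3}
Read '1': {q0, q3} → {q0, q3, qf}
Read '1': {q0, q3, qf} → {q0, q3, qf}
Read '1': {q0, q3, qf} → {q0, q3, qf}
Read '1': {q0, q3, qf} → {q0, q3, qf}
Read '1': {q0, q3, qf} → {q0, q3, qf}
Final set {q0, q3, qf} contains accepting state(s) {qf} → accepted.

Final answer: Yes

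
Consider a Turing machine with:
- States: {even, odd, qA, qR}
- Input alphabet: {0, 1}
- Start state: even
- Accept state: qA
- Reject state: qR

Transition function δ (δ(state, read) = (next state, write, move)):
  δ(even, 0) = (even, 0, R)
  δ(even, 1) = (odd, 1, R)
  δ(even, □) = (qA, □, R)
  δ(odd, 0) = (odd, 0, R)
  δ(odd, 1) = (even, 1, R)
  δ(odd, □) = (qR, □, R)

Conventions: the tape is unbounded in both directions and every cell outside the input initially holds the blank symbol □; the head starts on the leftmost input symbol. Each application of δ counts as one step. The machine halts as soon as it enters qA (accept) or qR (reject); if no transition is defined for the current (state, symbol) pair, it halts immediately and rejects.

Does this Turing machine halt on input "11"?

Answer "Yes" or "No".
Step 0: [even]11 (head at position 0)
Step 1: δ(even, 1) = (odd, 1, R)  ⊢  1[odd]1 (head at position 1)
Step 2: δ(odd, 1) = (even, 1, R)  ⊢  11[even]□ (head at position 2)
Step 3: δ(even, □) = (qA, □, R)  ⊢  11□[qA]□ (head at position 3)
The machine is in qA, so it halts and accepts.
It halts after 3 steps.

Final answer: Yes - halts after 3 steps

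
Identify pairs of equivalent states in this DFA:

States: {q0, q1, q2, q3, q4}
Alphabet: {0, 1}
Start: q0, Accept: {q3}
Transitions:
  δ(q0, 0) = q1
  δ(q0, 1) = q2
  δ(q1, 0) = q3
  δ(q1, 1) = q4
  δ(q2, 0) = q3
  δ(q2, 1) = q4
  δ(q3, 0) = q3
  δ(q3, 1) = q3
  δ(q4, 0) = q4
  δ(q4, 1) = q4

Using the table-filling algorithm:
Round 0 – mark pairs where exactly one state is accepting: (q0,q3), (q1,q3), (q2,q3), (q3,q4)
Round 1 – newly marked: (q0,q1) [on 0: q1 vs q3, already marked]; (q0,q2) [on 0: q1 vs q3, already marked]; (q1,q4) [on 0: q3 vs q4, already marked]; (q2,q4) [on 0: q3 vs q4, already marked]
Round 2 – newly marked: (q0,q4) [on 0: q1 vs q4, already marked]
No further pairs can be marked.
(q1, q2) unmarked: δ(q1,0)=q3, δ(q2,0)=q3; δ(q1,1)=q4, δ(q2,1)=q4 → equivalent
Equivalent pairs: (q1, q2)

Final answer: Equivalent pairs: (q1, q2)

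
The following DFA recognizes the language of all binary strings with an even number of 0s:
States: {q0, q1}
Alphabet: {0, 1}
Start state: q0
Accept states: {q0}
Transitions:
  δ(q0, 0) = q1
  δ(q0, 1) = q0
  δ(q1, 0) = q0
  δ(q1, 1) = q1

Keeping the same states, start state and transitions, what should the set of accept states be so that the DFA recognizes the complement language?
The DFA is complete (every state has a transition on every symbol), so the complement
is recognized by the same DFA with accepting and non-accepting states swapped.
Original accept states: {q0}
Complement accept states = All states - Original accept states
= {q0, q1} - {q0}
= {q1}
Complement language: strings with an ODD number of 0s

Final answer: {q1}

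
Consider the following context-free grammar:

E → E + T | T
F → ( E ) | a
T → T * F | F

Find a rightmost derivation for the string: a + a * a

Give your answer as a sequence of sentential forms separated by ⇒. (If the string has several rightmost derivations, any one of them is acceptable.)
Start with E.
Step 1: the rightmost non-terminal is E; apply E → E + T:  E + T
Step 2: the rightmost non-terminal is T; apply T → T * F:  E + T * F
Step 3: the rightmost non-terminal is F; apply F → a:  E + T * a
Step 4: the rightmost non-terminal is T; apply T → F:  E + F * a
Step 5: the rightmost non-terminal is F; apply F → a:  E + a * a
Step 6: the rightmost non-terminal is E; apply E → T:  T + a * a
Step 7: the rightmost non-terminal is T; apply T → F:  F + a * a
Step 8: the rightmost non-terminal is F; apply F → a:  a + a * a

Final answer: E ⇒ E + T ⇒ E + T * F ⇒ E + T * a ⇒ E + F * a ⇒ E + a * a ⇒ T + a * a ⇒ F + a * a ⇒ a + a * a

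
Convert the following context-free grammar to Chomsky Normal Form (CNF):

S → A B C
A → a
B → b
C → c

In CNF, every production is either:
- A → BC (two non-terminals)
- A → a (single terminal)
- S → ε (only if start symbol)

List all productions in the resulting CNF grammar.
The grammar has no ε-productions or unit productions to eliminate.
A → a is already in CNF (single terminal) – keep it.
B → b is already in CNF (single terminal) – keep it.
C → c is already in CNF (single terminal) – keep it.
S → A B C has 3 symbols on the right: break it into binary productions S → A X0, X0 → B C.
Resulting CNF grammar (5 productions): A → a; B → b; C → c; S → A X0; X0 → B C

Final answer: A → a; B → b; C → c; S → A X0; X0 → B C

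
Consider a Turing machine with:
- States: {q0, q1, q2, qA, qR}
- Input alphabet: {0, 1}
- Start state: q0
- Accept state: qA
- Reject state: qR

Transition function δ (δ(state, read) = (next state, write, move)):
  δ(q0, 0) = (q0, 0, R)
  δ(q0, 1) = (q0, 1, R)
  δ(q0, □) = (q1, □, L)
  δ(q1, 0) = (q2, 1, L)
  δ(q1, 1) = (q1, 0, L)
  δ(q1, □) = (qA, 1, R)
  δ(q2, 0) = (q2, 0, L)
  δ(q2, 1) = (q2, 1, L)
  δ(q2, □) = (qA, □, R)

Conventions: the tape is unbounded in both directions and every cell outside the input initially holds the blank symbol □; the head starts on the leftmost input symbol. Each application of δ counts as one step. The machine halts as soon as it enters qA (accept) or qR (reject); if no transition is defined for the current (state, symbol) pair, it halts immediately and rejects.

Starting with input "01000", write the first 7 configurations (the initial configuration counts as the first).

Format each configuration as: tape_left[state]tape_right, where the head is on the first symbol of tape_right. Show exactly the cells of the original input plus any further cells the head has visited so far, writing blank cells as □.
Step 0: [q0]01000 (head at position 0)
Step 1: δ(q0, 0) = (q0, 0, R)  ⊢  0[q0]1000 (head at position 1)
Step 2: δ(q0, 1) = (q0, 1, R)  ⊢  01[q0]000 (head at position 2)
Step 3: δ(q0, 0) = (q0, 0, R)  ⊢  010[q0]00 (head at position 3)
Step 4: δ(q0, 0) = (q0, 0, R)  ⊢  0100[q0]0 (head at position 4)
Step 5: δ(q0, 0) = (q0, 0, R)  ⊢  01000[q0]□ (head at position 5)
Step 6: δ(q0, □) = (q1, □, L)  ⊢  0100[q1]0□ (head at position 4)

Final answer: [q0]01000 ⊢ 0[q0]1000 ⊢ 01[q0]000 ⊢ 010[q0]00 ⊢ 0100[q0]0 ⊢ 01000[q0]□ ⊢ 0100[q1]0□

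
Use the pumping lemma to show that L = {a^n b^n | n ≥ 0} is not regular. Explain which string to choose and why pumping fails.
Language: L = {a^n b^n | n ≥ 0} (equal numbers of a's followed by b's)
Step 1: Assume for contradiction that L is regular, with pumping length p.
Step 2: Choose s = a^p b^p. Then s ∈ L (it has p a's followed by p b's) and |s| ≥ p.
Step 3: Consider any decomposition s = xyz with |xy| ≤ p and |y| > 0. Since |xy| ≤ p and the first p symbols of s are all a's, y = a^k for some k with 1 ≤ k ≤ p.
Step 4: Pumping up (i = 2): xy²z = a^(p+k) b^p, which has more a's than b's, so xy²z ∉ L.
This contradicts the pumping lemma, so L is not regular.

Final answer: Choose s = a^p b^p. Since |xy| ≤ p, y = a^k with k ≥ 1. Then xy²z = a^(p+k) b^p ∉ L.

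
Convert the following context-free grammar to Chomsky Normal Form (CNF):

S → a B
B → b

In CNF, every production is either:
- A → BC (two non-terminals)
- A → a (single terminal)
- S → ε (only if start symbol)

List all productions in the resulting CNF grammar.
The grammar has no ε-productions or unit productions to eliminate.
S → a B has terminal a in a right-hand side of length ≥ 2: introduce T_a → a and use T_a in place of a.
B → b is already in CNF (single terminal) – keep it.
S → a B becomes S → T_a B.
Resulting CNF grammar (3 productions): T_a → a; B → b; S → T_a B

Final answer: T_a → a; B → b; S → T_a B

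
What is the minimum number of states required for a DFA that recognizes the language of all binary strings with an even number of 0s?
Language: binary strings with an even number of 0s
Lower bound (Myhill–Nerode): the prefixes ε, 0 are pairwise distinguishable:
  ε vs 0: suffix ε distinguishes them (ε has zero 0s (accepted), 0 has one 0 (rejected))
So any DFA needs at least 2 states.
Upper bound: a DFA with 2 states exists (one state per class above).
Minimum states: 2

Final answer: 2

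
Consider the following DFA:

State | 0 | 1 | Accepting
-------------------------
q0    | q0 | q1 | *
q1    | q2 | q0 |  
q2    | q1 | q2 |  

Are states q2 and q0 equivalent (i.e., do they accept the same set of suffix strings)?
Try the suffix ε (the empty string).
From q2: q2 — not accepting.
From q0: q0 — accepting.
The two states disagree on this suffix, so they are not equivalent.

Final answer: No. Distinguishing string: ε (the empty string) - accepted from q0 but not from q2.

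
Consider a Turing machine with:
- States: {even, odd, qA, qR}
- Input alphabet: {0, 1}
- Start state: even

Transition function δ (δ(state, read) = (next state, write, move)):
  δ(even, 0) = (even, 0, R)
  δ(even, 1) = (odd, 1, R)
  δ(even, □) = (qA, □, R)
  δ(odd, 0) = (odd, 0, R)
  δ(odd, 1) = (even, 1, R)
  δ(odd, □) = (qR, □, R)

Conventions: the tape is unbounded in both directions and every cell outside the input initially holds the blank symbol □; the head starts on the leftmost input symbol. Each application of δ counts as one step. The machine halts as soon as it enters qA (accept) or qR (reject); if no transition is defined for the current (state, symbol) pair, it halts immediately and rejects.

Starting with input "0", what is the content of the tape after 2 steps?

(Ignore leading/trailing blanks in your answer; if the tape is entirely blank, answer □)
Step 0: [even]0 (head at position 0)
Step 1: δ(even, 0) = (even, 0, R)  ⊢  0[even]□ (head at position 1)
Step 2: δ(even, □) = (qA, □, R)  ⊢  0□[qA]□ (head at position 2)
Tape after 2 steps (ignoring surrounding blanks): 0

Final answer: Tape: 0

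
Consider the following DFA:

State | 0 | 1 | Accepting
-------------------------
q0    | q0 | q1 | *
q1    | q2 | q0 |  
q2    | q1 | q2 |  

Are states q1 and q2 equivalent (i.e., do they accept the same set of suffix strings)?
Try the suffix "1".
From q1: q1 → q0 — accepting.
From q2: q2 → q2 — not accepting.
The two states disagree on this suffix, so they are not equivalent.

Final answer: No. Distinguishing string: "1" - accepted from q1 but not from q2.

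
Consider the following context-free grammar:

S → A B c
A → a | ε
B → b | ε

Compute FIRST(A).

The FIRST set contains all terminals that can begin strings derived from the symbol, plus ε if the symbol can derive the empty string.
A → a contributes a; A → ε makes A nullable, contributing ε. FIRST(A) = {a, ε}.

Final answer: {a, ε}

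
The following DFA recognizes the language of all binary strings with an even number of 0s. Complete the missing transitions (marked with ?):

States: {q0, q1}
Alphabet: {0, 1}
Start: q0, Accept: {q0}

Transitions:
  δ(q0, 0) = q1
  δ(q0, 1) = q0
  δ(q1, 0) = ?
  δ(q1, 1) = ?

What each state remembers (consistent with the given transitions and accept states):
  q0: an even number of 0s has been read so far
  q1: an odd number of 0s has been read so far
Filling in the missing entries:
  δ(q1, 0): in q1 (an odd number of 0s has been read so far), after reading 0 we have: an even number of 0s has been read so far → q0
  δ(q1, 1): in q1 (an odd number of 0s has been read so far), after reading 1 we have: an odd number of 0s has been read so far → q1

Final answer: δ(q1, 0) = q0; δ(q1, 1) = q1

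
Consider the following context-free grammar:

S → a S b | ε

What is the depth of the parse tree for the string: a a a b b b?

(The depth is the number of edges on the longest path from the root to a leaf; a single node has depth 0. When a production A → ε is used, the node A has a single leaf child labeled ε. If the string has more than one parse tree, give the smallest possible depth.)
The only parse tree applies S → a S b 3 times (once per matching a…b pair) and then S → ε.
The S nodes sit at depths 0, 1, …, 3; the innermost S (depth 3) has the single child ε at depth 4.
The terminal leaves a, b are at depths 1..3, so the longest root-to-leaf path is S → S → … → S → ε with 4 edges.
Depth = 4.

Final answer: 4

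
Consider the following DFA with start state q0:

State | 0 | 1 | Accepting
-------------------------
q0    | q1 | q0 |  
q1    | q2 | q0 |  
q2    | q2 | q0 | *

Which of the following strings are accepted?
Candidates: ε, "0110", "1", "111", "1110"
ε: q0; q0 is not accepting → rejected
"0110": q0 → q1 → q0 → q0 → q1; q1 is not accepting → rejected
"1": q0 → q0; q0 is not accepting → rejected
"111": q0 → q0 → q0 → q0; q0 is not accepting → rejected
"1110": q0 → q0 → q0 → q0 → q1; q1 is not accepting → rejected

Final answer: None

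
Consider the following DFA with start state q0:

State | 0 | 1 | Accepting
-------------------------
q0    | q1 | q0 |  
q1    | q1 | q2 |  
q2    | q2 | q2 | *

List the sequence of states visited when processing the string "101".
q0 → q0 → q1 → q2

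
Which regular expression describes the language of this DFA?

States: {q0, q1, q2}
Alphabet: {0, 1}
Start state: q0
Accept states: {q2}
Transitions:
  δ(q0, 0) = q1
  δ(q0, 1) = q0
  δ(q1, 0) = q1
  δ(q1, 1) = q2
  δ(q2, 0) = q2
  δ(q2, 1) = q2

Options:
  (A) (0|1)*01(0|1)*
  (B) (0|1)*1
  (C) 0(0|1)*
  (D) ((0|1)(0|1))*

Testing sample strings against the DFA:
  '11' -> rejected
  '110' -> rejected
  '10111' -> accepted
  '11011' -> accepted
Checking each option for a counterexample:
  (A) (0|1)*01(0|1)*: agrees with the DFA on all strings of length ≤ 4
  (B) (0|1)*1: '1' is rejected by the DFA but matches the regex → eliminated
  (C) 0(0|1)*: '0' is rejected by the DFA but matches the regex → eliminated
  (D) ((0|1)(0|1))*: ε is rejected by the DFA but matches the regex → eliminated
Only (A) (0|1)*01(0|1)* is consistent with the DFA.

Final answer: (A) (0|1)*01(0|1)*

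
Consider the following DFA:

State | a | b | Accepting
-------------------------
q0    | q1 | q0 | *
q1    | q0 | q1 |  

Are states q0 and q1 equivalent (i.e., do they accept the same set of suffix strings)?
Try the suffix ε (the empty string).
From q0: q0 — accepting.
From q1: q1 — not accepting.
The two states disagree on this suffix, so they are not equivalent.

Final answer: No. Distinguishing string: ε (the empty string) - accepted from q0 but not from q1.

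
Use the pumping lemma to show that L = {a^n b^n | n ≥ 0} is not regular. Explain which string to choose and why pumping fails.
Language: L = {a^n b^n | n ≥ 0} (equal numbers of a's followed by b's)
Step 1: Assume for contradiction that L is regular, with pumping length p.
Step 2: Choose s = a^p b^p. Then s ∈ L (it has p a's followed by p b's) and |s| ≥ p.
Step 3: Consider any decomposition s = xyz with |xy| ≤ p and |y| > 0. Since |xy| ≤ p and the first p symbols of s are all a's, y = a^k for some k with 1 ≤ k ≤ p.
Step 4: Pumping up (i = 2): xy²z = a^(p+k) b^p, which has more a's than b's, so xy²z ∉ L.
This contradicts the pumping lemma, so L is not regular.

Final answer: Choose s = a^p b^p. Since |xy| ≤ p, y = a^k with k ≥ 1. Then xy²z = a^(p+k) b^p ∉ L.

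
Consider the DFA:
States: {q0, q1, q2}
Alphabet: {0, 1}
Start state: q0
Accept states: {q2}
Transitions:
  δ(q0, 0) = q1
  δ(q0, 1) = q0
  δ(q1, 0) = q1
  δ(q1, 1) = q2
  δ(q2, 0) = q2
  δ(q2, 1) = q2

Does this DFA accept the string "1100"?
Processing string "1100":
  q0 --1--> q0
  q0 --1--> q0
  q0 --0--> q1
  q1 --0--> q1
Final state: q1
Accept states: {q2}
q1 is not an accept state, so the string is rejected.

Final answer: No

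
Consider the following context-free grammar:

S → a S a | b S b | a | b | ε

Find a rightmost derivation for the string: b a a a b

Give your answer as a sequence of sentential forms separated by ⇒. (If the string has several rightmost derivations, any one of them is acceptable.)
Start with S.
Step 1: the rightmost non-terminal is S; apply S → b S b:  b S b
Step 2: the rightmost non-terminal is S; apply S → a S a:  b a S a b
Step 3: the rightmost non-terminal is S; apply S → a:  b a a a b

Final answer: S ⇒ b S b ⇒ b a S a b ⇒ b a a a b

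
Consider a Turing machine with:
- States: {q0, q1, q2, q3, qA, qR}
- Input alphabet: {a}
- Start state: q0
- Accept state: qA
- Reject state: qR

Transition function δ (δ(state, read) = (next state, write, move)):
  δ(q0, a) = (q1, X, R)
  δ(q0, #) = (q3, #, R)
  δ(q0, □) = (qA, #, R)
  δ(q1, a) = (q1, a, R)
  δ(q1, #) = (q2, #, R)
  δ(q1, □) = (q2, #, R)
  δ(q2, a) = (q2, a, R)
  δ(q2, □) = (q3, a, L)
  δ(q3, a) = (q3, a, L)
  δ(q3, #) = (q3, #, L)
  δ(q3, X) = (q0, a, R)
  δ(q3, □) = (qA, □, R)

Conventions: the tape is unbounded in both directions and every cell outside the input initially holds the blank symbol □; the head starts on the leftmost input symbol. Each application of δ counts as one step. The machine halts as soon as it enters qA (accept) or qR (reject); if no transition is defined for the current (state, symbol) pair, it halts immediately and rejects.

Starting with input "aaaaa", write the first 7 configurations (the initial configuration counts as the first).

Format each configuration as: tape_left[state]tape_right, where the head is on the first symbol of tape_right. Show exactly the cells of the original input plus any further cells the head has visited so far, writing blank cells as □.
Step 0: [q0]aaaaa (head at position 0)
Step 1: δ(q0, a) = (q1, X, R)  ⊢  X[q1]aaaa (head at position 1)
Step 2: δ(q1, a) = (q1, a, R)  ⊢  Xa[q1]aaa (head at position 2)
Step 3: δ(q1, a) = (q1, a, R)  ⊢  Xaa[q1]aa (head at position 3)
Step 4: δ(q1, a) = (q1, a, R)  ⊢  Xaaa[q1]a (head at position 4)
Step 5: δ(q1, a) = (q1, a, R)  ⊢  Xaaaa[q1]□ (head at position 5)
Step 6: δ(q1, □) = (q2, #, R)  ⊢  Xaaaa#[q2]□ (head at position 6)

Final answer: [q0]aaaaa ⊢ X[q1]aaaa ⊢ Xa[q1]aaa ⊢ Xaa[q1]aa ⊢ Xaaa[q1]a ⊢ Xaaaa[q1]□ ⊢ Xaaaa#[q2]□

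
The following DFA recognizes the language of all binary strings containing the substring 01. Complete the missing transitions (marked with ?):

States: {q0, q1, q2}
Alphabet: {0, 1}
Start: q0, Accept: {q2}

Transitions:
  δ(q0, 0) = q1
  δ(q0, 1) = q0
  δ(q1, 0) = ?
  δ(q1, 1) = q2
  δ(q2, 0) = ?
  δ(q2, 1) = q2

What each state remembers (consistent with the given transitions and accept states):
  q0: 01 not seen yet and the last symbol was not 0
  q1: 01 not seen yet and the last symbol was 0
  q2: the substring 01 has already been seen
Filling in the missing entries:
  δ(q1, 0): in q1 (01 not seen yet and the last symbol was 0), after reading 0 we have: 01 not seen yet and the last symbol was 0 → q1
  δ(q2, 0): in q2 (the substring 01 has already been seen), after reading 0 we have: the substring 01 has already been seen → q2

Final answer: δ(q1, 0) = q1; δ(q2, 0) = q2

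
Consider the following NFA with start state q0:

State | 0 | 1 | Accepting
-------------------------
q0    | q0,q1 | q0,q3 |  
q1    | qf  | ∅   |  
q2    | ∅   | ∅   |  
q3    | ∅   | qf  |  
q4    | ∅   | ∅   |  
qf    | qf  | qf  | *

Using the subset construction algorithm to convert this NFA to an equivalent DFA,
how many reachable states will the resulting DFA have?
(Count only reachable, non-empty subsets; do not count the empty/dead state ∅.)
Start subset: {q0}
{q0}: on 0 → {q0, q1}, on 1 → {q0, q3}
{q0, q1}: on 0 → {q0, q1, qf}, on 1 → {q0, q3}
{q0, q3}: on 0 → {q0, q1}, on 1 → {q0, q3, qf}
{q0, q1, qf}: on 0 → {q0, q1, qf}, on 1 → {q0, q3, qf}
{q0, q3, qf}: on 0 → {q0, q1, qf}, on 1 → {q0, q3, qf}
Reachable non-empty subsets: {q0}, {q0, q1}, {q0, q3}, {q0, q1, qf}, {q0, q3, qf} — 5 in total.

Final answer: 5 states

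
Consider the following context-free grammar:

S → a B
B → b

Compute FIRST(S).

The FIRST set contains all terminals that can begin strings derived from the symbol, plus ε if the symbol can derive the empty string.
S has the single production S → a B, whose right-hand side begins with the terminal a. So FIRST(S) = {a}.

Final answer: {a}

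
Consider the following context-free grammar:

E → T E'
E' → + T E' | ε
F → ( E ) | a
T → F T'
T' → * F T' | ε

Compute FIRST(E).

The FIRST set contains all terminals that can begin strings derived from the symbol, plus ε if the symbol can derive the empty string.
FIRST(F): F → ( E ) contributes '(' and F → a contributes 'a', so FIRST(F) = {(, a}. F is not nullable.
FIRST(T): T → F T' begins with F, and F is not nullable, so FIRST(T) = FIRST(F) = {(, a}.
FIRST(E): E → T E' begins with T, and T is not nullable, so FIRST(E) = FIRST(T) = {(, a}.

Final answer: {(, a}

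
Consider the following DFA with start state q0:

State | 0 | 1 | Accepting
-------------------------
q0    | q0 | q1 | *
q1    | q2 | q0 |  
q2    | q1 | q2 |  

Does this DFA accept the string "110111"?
Start in q0.
Read '1': q0 → q1
Read '1': q1 → q0
Read '0': q0 → q0
Read '1': q0 → q1
Read '1': q1 → q0
Read '1': q0 → q1
Final state q1 is not accepting, so the string is rejected.

Final answer: No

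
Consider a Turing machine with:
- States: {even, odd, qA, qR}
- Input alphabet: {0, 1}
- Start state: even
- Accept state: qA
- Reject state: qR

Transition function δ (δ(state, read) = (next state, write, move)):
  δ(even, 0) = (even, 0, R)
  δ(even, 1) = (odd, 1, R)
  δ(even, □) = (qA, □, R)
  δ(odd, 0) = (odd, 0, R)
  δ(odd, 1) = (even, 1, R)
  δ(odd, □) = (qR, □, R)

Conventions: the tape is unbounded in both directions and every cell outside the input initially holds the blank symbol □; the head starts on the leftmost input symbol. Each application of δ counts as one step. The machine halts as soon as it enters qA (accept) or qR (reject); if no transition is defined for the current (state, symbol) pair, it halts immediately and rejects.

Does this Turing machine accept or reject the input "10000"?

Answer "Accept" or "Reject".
Step 0: [even]10000 (head at position 0)
Step 1: δ(even, 1) = (odd, 1, R)  ⊢  1[odd]0000 (head at position 1)
Step 2: δ(odd, 0) = (odd, 0, R)  ⊢  10[odd]000 (head at position 2)
Step 3: δ(odd, 0) = (odd, 0, R)  ⊢  100[odd]00 (head at position 3)
Step 4: δ(odd, 0) = (odd, 0, R)  ⊢  1000[odd]0 (head at position 4)
Step 5: δ(odd, 0) = (odd, 0, R)  ⊢  10000[odd]□ (head at position 5)
Step 6: δ(odd, □) = (qR, □, R)  ⊢  10000□[qR]□ (head at position 6)
The machine is in qR, so it halts and rejects.

Final answer: Reject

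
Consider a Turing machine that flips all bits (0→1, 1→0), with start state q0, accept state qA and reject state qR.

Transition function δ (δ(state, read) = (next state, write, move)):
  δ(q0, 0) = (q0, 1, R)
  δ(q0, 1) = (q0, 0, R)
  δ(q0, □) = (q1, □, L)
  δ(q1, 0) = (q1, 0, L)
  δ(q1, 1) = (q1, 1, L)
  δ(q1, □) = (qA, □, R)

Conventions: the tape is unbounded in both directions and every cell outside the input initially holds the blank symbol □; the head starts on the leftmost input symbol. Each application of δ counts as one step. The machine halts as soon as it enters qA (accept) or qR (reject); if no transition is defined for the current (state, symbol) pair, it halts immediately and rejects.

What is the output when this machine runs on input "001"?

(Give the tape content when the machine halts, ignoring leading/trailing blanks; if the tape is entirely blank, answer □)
Step 0: [q0]001 (head at position 0)
Step 1: δ(q0, 0) = (q0, 1, R)  ⊢  1[q0]01 (head at position 1)
Step 2: δ(q0, 0) = (q0, 1, R)  ⊢  11[q0]1 (head at position 2)
Step 3: δ(q0, 1) = (q0, 0, R)  ⊢  110[q0]□ (head at position 3)
Step 4: δ(q0, □) = (q1, □, L)  ⊢  11[q1]0□ (head at position 2)
Step 5: δ(q1, 0) = (q1, 0, L)  ⊢  1[q1]10□ (head at position 1)
Step 6: δ(q1, 1) = (q1, 1, L)  ⊢  [q1]110□ (head at position 0)
Step 7: δ(q1, 1) = (q1, 1, L)  ⊢  [q1]□110□ (head at position -1)
Step 8: δ(q1, □) = (qA, □, R)  ⊢  □[qA]110□ (head at position 0)
The machine is in qA, so it halts and accepts.
Tape content when halted (ignoring surrounding blanks): 110

Final answer: Output: 110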